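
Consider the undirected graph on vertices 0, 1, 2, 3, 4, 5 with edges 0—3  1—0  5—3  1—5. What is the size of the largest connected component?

4

4 is isolated — a component by itself.
2 is isolated — a component by itself.
Starting from 0 we can reach 0, 1, 3, 5. That is one component of size 4.
The largest has 4 vertices.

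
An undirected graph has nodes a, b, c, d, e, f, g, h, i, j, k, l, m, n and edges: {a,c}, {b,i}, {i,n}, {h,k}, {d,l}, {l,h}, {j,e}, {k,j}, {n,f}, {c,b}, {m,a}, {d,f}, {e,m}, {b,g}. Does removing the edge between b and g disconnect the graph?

Yes

Removing b-g leaves no path between b and g: the component count goes from 1 to 2. So it is a bridge.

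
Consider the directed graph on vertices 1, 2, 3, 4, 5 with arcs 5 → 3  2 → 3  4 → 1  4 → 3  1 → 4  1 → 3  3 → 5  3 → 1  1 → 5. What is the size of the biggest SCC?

4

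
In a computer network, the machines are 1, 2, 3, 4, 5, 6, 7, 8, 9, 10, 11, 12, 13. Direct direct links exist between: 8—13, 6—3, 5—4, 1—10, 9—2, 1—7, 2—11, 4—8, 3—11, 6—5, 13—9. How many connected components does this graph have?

3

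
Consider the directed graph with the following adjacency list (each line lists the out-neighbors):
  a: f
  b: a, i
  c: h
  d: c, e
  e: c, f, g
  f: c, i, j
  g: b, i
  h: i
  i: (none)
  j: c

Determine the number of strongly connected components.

{e} is an SCC by itself.
{f} is an SCC by itself.
{b} is an SCC by itself.
{c} is an SCC by itself.
{j} is an SCC by itself.
(and 5 more singleton SCCs)
That gives 10 strongly connected components.

10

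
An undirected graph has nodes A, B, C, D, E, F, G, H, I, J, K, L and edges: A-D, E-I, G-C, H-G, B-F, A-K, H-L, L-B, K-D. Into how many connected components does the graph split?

J is isolated — a component by itself.
Starting from E we can reach E, I. That is one component of size 2.
Starting from A we can reach A, D, K. That is one component of size 3.
Starting from B we can reach B, C, F, G, H, L. That is one component of size 6.
Total: 4 components.

4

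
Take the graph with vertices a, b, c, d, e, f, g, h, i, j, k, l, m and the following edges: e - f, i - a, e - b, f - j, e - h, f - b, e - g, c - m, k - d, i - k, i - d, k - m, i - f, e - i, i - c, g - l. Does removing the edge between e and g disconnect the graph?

Yes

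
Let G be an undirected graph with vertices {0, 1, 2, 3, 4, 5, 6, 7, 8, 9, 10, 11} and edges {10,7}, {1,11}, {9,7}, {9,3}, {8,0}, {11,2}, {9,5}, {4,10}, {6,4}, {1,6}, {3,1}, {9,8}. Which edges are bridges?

The edges on the cycle 9-3-1-6-4-10-7-9 are not bridges since each lies on that cycle.
But removing 0-8 disconnects 0 from 8; removing 11-2 disconnects 11 from 2; removing 9-8 disconnects 9 from 8; removing 11-1 disconnects 11 from 1 — these are bridges.
In total 5 edges are bridges.

0-8, 1-11, 11-2, 5-9, 8-9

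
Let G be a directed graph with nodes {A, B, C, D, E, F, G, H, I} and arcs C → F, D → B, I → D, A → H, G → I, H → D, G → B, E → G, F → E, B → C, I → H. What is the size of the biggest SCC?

{B, C, D, E, F, G, H, I} are all mutually reachable — one SCC of size 8.
{A} is an SCC by itself.
The largest has 8 vertices.

8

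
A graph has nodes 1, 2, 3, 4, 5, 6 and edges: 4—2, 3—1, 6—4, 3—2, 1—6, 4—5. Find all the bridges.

4-5

The edges on the cycle 3-1-6-4-2-3 are not bridges since each lies on that cycle.
But removing 4—5 disconnects 4 from 5 — this is a bridge.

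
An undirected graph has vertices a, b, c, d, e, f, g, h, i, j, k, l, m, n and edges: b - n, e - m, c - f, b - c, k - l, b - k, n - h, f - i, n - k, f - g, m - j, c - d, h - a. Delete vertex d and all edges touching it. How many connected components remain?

2

With d gone, the remaining components are: {e, j, m}; {a, b, c, f, g, h, i, k, l, n}.
That is 2 components.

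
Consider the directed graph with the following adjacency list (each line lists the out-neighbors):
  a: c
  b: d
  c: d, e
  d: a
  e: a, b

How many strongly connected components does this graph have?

1

{a, b, c, d, e} are all mutually reachable — one SCC of size 5.
That gives 1 strongly connected component.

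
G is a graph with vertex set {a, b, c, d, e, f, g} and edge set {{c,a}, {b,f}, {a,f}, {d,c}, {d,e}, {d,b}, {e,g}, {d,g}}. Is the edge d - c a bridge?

After removing d - c, the path d-b-f-a-c still connects them, so the edge is not a bridge.

No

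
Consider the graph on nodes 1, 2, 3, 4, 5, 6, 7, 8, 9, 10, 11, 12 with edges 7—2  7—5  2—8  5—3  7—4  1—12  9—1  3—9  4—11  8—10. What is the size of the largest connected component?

11

6 is isolated — a component by itself.
Starting from 1 we can reach 1, 2, 3, 4, 5, 7, 8, 9, 10, 11, 12. That is one component of size 11.
The largest has 11 vertices.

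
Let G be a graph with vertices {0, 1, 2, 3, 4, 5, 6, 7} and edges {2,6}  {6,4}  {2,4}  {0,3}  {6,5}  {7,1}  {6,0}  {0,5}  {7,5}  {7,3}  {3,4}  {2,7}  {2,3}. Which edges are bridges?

The edges on the cycle 2-6-0-3-4-2 are not bridges since each lies on that cycle.
But removing 1-7 disconnects 1 from 7 — this is a bridge.

1-7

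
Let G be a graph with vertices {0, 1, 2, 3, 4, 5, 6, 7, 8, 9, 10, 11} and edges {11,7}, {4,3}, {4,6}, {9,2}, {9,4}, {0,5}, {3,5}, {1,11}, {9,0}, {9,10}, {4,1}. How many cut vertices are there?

Removing 1 increases the component count from 2 to 3, so 1 is a cut vertex.
Removing 4 increases the component count from 2 to 4, so 4 is a cut vertex.
Removing 9 increases the component count from 2 to 4, so 9 is a cut vertex.
Likewise 11 is a cut vertex.
By contrast removing 6 leaves 2 components; it is not a cut vertex. No other vertex is a cut vertex either.

4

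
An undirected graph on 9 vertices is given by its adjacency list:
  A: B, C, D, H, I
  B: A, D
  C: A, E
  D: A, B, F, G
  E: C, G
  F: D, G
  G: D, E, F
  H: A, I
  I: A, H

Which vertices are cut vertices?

Removing A increases the component count from 1 to 2, so A is a cut vertex.
By contrast removing I leaves 1 component; it is not a cut vertex. No other vertex is a cut vertex either.

A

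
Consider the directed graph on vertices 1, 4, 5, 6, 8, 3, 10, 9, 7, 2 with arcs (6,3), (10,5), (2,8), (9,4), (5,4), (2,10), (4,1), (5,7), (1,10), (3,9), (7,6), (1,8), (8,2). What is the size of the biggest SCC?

{1, 2, 3, 4, 5, 6, 7, 8, 9, 10} are all mutually reachable — one SCC of size 10.
The largest has 10 vertices.

10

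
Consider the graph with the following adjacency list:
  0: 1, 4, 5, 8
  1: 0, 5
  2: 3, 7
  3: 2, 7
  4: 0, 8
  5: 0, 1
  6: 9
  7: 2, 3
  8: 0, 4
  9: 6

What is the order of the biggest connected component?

Starting from 6 we can reach 6, 9. That is one component of size 2.
Starting from 2 we can reach 2, 3, 7. That is one component of size 3.
Starting from 0 we can reach 0, 1, 4, 5, 8. That is one component of size 5.
The largest has 5 vertices.

5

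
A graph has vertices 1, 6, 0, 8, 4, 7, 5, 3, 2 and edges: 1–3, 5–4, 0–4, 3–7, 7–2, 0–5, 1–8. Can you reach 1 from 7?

Yes

From 7 we can reach 1, 2, 3, 7, 8, which includes 1.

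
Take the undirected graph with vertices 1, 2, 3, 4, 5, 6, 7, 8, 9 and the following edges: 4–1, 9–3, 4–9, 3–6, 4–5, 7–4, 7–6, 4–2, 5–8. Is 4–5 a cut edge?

Yes

Removing 4–5 leaves no path between 4 and 5: the component count goes from 1 to 2. So it is a bridge.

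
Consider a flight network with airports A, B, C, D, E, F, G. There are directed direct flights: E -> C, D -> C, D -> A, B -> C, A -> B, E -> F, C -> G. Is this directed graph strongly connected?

No

There is no directed path from F to C, so the graph is not strongly connected.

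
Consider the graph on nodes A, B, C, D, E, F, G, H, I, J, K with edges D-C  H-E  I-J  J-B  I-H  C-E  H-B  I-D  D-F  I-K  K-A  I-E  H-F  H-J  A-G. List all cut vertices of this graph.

Removing A increases the component count from 1 to 2, so A is a cut vertex.
Removing I increases the component count from 1 to 2, so I is a cut vertex.
Removing K increases the component count from 1 to 2, so K is a cut vertex.
By contrast removing C leaves 1 component; it is not a cut vertex. No other vertex is a cut vertex either.

A, I, K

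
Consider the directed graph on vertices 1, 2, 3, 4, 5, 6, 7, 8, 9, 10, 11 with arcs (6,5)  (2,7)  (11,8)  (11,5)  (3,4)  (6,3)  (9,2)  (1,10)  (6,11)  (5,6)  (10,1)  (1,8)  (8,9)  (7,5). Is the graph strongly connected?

There is no directed path from 3 to 1, so the graph is not strongly connected.

No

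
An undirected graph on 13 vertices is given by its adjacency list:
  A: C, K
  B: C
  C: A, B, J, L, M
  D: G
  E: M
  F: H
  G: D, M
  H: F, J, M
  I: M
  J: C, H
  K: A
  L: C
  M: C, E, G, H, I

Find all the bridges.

A-C, A-K, B-C, C-L, D-G, E-M, F-H, G-M, I-M

The edges on the cycle C-M-H-J-C are not bridges since each lies on that cycle.
But removing I-M disconnects I from M; removing H-F disconnects H from F; removing B-C disconnects B from C; removing M-E disconnects M from E — these are bridges.
In total 9 edges are bridges.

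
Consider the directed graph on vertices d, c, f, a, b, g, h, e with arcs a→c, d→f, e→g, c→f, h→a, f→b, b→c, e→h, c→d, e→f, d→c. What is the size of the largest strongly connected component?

{b, c, d, f} are all mutually reachable — one SCC of size 4.
{e} is an SCC by itself.
{g} is an SCC by itself.
{a} is an SCC by itself.
{h} is an SCC by itself.
The largest has 4 vertices.

4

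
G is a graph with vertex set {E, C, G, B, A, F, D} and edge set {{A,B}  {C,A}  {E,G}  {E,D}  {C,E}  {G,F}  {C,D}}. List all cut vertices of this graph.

A, C, E, G

Removing A increases the component count from 1 to 2, so A is a cut vertex.
Removing C increases the component count from 1 to 2, so C is a cut vertex.
Removing E increases the component count from 1 to 2, so E is a cut vertex.
Likewise G is a cut vertex.
By contrast removing D leaves 1 component; it is not a cut vertex. No other vertex is a cut vertex either.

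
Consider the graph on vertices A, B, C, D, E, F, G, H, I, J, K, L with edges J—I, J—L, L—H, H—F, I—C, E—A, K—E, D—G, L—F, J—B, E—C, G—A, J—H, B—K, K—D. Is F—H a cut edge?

No

After removing F—H, the path F-L-H still connects them, so the edge is not a bridge.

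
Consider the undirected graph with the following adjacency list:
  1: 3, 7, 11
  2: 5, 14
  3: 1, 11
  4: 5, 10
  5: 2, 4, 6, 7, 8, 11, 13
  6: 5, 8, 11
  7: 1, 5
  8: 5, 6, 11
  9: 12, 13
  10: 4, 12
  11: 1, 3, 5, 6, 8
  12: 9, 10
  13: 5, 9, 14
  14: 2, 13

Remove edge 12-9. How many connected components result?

12 and 9 are still connected via 12-10-4-5-13-9, so the component count stays at 1.

1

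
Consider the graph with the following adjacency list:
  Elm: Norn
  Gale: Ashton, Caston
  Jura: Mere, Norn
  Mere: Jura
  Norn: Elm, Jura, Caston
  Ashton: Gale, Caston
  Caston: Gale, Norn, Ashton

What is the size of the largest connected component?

7

Starting from Elm we can reach Elm, Gale, Jura, Mere, Norn, Ashton, Caston. That is one component of size 7.
The largest has 7 vertices.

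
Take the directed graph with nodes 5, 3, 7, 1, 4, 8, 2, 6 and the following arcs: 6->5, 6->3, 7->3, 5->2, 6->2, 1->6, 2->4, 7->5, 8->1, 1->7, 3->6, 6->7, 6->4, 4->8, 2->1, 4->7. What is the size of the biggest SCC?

8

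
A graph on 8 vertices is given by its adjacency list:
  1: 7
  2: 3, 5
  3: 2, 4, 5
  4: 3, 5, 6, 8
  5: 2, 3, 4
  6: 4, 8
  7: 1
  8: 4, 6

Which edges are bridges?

The edges on the cycle 4-6-8-4 are not bridges since each lies on that cycle.
But removing 7-1 disconnects 7 from 1 — this is a bridge.

1-7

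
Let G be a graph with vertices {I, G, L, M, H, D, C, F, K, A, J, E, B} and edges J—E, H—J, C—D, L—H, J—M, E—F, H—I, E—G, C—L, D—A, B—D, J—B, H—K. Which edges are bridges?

The edges on the cycle C-L-H-J-B-D-C are not bridges since each lies on that cycle.
But removing E—G disconnects E from G; removing J—M disconnects J from M; removing H—K disconnects H from K; removing A—D disconnects A from D — these are bridges.
In total 7 edges are bridges.

A-D, E-F, E-G, E-J, H-I, H-K, J-M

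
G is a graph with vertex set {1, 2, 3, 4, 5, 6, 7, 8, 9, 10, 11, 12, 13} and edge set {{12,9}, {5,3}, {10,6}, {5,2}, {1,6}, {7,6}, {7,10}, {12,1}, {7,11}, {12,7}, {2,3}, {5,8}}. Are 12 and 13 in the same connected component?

No

The component containing 12 is {1, 6, 7, 9, 10, 11, 12}, and 13 is not in it.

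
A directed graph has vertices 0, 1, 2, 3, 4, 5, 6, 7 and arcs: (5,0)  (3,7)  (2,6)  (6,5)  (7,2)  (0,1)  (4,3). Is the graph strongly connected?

No

There is no directed path from 3 to 4, so the graph is not strongly connected.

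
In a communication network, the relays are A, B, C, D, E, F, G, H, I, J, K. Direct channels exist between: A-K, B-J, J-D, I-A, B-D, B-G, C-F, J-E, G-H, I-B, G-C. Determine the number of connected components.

Starting from A we can reach A, B, C, D, E, F, G, H, I, J, K. That is one component of size 11.
Total: 1 component.

1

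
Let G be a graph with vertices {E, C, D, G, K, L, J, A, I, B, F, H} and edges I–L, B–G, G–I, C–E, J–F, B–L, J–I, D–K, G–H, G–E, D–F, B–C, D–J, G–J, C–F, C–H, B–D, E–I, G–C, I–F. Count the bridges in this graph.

The edges on the cycle B-D-F-I-E-C-B are not bridges since each lies on that cycle.
But removing D–K disconnects D from K — this is a bridge.

1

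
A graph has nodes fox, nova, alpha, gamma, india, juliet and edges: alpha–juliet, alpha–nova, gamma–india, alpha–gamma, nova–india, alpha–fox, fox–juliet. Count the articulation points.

1

Removing alpha increases the component count from 1 to 2, so alpha is a cut vertex.
By contrast removing india leaves 1 component; it is not a cut vertex. No other vertex is a cut vertex either.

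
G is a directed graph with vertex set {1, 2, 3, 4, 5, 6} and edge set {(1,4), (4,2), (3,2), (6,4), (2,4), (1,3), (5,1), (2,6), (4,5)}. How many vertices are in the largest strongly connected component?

6

{1, 2, 3, 4, 5, 6} are all mutually reachable — one SCC of size 6.
The largest has 6 vertices.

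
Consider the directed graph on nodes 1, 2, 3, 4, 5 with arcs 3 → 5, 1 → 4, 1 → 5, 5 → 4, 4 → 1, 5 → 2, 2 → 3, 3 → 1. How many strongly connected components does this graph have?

1

{1, 2, 3, 4, 5} are all mutually reachable — one SCC of size 5.
That gives 1 strongly connected component.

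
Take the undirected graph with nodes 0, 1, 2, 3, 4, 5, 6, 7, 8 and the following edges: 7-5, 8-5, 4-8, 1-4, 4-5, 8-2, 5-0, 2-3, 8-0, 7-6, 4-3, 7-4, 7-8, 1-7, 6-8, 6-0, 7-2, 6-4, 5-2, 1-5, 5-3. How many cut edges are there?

The edges on the cycle 7-6-4-7 are not bridges since each lies on that cycle.
Every edge lies on some cycle, so there are no bridges.

0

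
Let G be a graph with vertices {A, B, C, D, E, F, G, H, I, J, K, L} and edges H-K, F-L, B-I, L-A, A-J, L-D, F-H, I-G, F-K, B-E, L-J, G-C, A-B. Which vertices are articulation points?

A, B, F, G, I, L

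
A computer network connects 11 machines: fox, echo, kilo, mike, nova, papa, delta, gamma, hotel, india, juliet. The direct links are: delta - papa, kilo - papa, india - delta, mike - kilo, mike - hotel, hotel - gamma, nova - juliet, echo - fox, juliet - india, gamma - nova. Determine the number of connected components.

Starting from fox we can reach fox, echo. That is one component of size 2.
Starting from kilo we can reach kilo, mike, nova, papa, delta, gamma, hotel, india, juliet. That is one component of size 9.
Total: 2 components.

2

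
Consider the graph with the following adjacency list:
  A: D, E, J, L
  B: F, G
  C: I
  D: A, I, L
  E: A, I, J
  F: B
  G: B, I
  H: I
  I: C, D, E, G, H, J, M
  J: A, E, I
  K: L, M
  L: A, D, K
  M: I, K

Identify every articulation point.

B, G, I

Removing B increases the component count from 1 to 2, so B is a cut vertex.
Removing G increases the component count from 1 to 2, so G is a cut vertex.
Removing I increases the component count from 1 to 4, so I is a cut vertex.
By contrast removing K leaves 1 component; it is not a cut vertex. No other vertex is a cut vertex either.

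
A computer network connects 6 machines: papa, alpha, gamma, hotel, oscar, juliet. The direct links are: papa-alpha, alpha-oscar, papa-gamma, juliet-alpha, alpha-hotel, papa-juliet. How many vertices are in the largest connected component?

6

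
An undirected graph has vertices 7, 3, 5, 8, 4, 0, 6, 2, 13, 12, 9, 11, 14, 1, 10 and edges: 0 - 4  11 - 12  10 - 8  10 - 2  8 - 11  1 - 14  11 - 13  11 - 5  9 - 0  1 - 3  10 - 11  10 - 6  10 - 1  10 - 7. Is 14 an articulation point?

Deleting 14 leaves 2 components (was 2), so 14 is not a cut vertex.

No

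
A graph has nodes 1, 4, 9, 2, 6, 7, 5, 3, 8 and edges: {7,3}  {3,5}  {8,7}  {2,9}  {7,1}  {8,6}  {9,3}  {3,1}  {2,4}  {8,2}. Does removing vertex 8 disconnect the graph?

Yes

Deleting 8 raises the number of components from 1 to 2, so 8 is a cut vertex.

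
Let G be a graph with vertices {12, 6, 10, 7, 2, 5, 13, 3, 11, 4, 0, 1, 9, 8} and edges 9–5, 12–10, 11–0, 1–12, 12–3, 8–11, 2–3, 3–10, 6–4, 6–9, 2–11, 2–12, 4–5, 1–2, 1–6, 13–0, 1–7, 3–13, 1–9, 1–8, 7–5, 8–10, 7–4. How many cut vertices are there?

Removing 1 increases the component count from 1 to 2, so 1 is a cut vertex.
By contrast removing 8 leaves 1 component; it is not a cut vertex. No other vertex is a cut vertex either.

1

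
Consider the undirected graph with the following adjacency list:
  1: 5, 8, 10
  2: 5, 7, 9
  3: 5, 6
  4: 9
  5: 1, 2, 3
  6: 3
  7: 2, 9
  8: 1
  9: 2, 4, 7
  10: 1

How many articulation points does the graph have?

Removing 1 increases the component count from 1 to 3, so 1 is a cut vertex.
Removing 2 increases the component count from 1 to 2, so 2 is a cut vertex.
Removing 3 increases the component count from 1 to 2, so 3 is a cut vertex.
Likewise 5, 9 are cut vertices.
By contrast removing 6 leaves 1 component; it is not a cut vertex. No other vertex is a cut vertex either.

5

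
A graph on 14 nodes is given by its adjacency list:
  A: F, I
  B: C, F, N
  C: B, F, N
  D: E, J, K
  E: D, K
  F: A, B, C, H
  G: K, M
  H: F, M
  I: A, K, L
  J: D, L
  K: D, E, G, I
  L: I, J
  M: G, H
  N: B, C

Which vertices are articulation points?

F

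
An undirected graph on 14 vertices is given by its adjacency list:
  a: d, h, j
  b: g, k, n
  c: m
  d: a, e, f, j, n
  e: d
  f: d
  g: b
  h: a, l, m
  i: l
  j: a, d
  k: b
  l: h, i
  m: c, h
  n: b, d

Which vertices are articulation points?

a, b, d, h, l, m, n

Removing a increases the component count from 1 to 2, so a is a cut vertex.
Removing b increases the component count from 1 to 3, so b is a cut vertex.
Removing d increases the component count from 1 to 4, so d is a cut vertex.
Likewise h, l, m, n are cut vertices.
By contrast removing c leaves 1 component; it is not a cut vertex. No other vertex is a cut vertex either.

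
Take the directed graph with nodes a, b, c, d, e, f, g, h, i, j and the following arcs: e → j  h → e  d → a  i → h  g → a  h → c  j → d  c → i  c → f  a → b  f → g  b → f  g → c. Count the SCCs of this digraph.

1

{a, b, c, d, e, f, g, h, i, j} are all mutually reachable — one SCC of size 10.
That gives 1 strongly connected component.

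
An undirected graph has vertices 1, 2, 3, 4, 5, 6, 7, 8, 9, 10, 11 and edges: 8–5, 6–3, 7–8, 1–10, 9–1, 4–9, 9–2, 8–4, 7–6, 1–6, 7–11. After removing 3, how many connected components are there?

1

With 3 gone, the remaining components are: {1, 2, 4, 5, 6, 7, 8, 9, 10, 11}.
That is 1 component.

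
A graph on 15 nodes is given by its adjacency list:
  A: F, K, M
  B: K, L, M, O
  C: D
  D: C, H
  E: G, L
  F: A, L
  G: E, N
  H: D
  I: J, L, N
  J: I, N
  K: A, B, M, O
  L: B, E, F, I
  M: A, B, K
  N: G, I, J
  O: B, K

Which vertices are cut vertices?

D, L

Removing D increases the component count from 2 to 3, so D is a cut vertex.
Removing L increases the component count from 2 to 3, so L is a cut vertex.
By contrast removing N leaves 2 components; it is not a cut vertex. No other vertex is a cut vertex either.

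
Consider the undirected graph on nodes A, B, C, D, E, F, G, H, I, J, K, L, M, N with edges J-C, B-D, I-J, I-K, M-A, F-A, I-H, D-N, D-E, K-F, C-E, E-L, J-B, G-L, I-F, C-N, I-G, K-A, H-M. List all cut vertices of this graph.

I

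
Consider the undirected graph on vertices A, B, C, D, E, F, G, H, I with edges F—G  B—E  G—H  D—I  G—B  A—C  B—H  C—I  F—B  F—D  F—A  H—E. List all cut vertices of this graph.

F

Removing F increases the component count from 1 to 2, so F is a cut vertex.
By contrast removing H leaves 1 component; it is not a cut vertex. No other vertex is a cut vertex either.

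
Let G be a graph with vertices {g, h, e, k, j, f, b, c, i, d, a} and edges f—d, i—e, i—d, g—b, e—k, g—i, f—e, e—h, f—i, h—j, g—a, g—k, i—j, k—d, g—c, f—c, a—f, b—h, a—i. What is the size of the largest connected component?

11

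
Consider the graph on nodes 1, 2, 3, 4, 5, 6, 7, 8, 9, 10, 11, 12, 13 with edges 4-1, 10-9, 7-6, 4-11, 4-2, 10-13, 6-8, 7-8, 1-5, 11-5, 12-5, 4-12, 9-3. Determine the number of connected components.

Starting from 6 we can reach 6, 7, 8. That is one component of size 3.
Starting from 3 we can reach 3, 9, 10, 13. That is one component of size 4.
Starting from 1 we can reach 1, 2, 4, 5, 11, 12. That is one component of size 6.
Total: 3 components.

3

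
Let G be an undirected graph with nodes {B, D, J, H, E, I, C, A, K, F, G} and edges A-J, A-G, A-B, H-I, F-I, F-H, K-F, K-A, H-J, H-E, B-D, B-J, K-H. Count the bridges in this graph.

The edges on the cycle K-A-B-J-H-F-K are not bridges since each lies on that cycle.
But removing E-H disconnects E from H; removing G-A disconnects G from A; removing B-D disconnects B from D — these are bridges.
That makes 3 bridges.

3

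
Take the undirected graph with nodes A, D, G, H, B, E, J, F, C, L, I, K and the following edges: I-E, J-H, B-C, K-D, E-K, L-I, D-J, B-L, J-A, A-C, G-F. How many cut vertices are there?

1

Removing J increases the component count from 2 to 3, so J is a cut vertex.
By contrast removing A leaves 2 components; it is not a cut vertex. No other vertex is a cut vertex either.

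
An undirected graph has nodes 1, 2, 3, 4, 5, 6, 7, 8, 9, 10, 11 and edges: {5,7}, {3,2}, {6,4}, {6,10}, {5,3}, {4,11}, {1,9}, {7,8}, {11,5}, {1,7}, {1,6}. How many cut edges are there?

5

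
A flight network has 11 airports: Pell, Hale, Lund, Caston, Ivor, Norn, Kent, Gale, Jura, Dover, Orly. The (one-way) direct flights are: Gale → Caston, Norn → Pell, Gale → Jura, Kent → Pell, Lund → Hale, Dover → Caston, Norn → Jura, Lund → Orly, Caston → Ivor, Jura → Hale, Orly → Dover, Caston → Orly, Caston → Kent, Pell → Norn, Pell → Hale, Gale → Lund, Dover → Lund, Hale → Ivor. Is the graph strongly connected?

No

There is no directed path from Dover to Gale, so the graph is not strongly connected.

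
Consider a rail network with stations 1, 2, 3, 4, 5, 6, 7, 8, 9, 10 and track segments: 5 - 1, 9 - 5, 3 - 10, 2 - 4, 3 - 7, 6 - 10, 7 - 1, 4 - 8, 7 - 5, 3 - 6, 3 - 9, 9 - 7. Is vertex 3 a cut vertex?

Deleting 3 raises the number of components from 2 to 3, so 3 is a cut vertex.

Yes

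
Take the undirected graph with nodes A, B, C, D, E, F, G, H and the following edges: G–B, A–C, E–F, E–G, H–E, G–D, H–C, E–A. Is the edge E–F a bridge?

Yes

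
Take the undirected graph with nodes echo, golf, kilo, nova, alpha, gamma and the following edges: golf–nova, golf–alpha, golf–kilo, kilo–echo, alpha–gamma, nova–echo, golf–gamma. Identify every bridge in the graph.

The edges on the cycle golf-alpha-gamma-golf are not bridges since each lies on that cycle.
Every edge lies on some cycle, so there are no bridges.

none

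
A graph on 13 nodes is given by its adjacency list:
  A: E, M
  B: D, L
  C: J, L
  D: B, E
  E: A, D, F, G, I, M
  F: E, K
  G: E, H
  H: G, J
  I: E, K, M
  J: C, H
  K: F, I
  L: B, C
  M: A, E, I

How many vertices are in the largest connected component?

13

Starting from A we can reach A, B, C, D, E, F, G, H, I, J, K, L, M. That is one component of size 13.
The largest has 13 vertices.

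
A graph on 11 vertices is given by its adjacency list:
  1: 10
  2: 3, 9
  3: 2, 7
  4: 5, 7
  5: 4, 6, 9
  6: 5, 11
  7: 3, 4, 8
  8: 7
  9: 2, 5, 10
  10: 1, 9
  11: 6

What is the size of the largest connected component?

11

Starting from 1 we can reach 1, 2, 3, 4, 5, 6, 7, 8, 9, 10, 11. That is one component of size 11.
The largest has 11 vertices.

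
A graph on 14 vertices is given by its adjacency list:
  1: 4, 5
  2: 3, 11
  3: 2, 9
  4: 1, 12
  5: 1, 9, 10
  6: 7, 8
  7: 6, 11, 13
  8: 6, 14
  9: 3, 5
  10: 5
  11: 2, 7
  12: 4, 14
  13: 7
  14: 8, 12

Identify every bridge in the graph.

10-5, 13-7

The edges on the cycle 2-11-7-6-8-14-12-4-1-5-9-3-2 are not bridges since each lies on that cycle.
But removing 5-10 disconnects 5 from 10; removing 7-13 disconnects 7 from 13 — these are bridges.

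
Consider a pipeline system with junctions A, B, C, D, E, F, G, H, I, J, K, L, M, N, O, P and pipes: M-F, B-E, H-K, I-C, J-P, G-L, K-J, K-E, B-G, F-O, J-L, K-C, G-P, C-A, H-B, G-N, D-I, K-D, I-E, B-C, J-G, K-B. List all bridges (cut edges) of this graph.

A-C, F-M, F-O, G-N

The edges on the cycle K-D-I-E-K are not bridges since each lies on that cycle.
But removing M-F disconnects M from F; removing F-O disconnects F from O; removing C-A disconnects C from A; removing N-G disconnects N from G — these are bridges.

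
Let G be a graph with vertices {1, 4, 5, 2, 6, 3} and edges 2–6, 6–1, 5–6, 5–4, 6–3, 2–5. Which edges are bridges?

The edges on the cycle 2-5-6-2 are not bridges since each lies on that cycle.
But removing 6–1 disconnects 6 from 1; removing 5–4 disconnects 5 from 4; removing 6–3 disconnects 6 from 3 — these are bridges.

1-6, 3-6, 4-5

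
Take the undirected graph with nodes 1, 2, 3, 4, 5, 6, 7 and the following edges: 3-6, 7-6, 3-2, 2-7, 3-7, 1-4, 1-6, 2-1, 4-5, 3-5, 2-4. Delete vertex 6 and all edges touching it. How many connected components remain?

1

With 6 gone, the remaining components are: {1, 2, 3, 4, 5, 7}.
That is 1 component.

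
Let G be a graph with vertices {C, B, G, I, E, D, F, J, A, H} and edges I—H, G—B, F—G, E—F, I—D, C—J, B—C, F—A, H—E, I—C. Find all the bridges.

The edges on the cycle I-H-E-F-G-B-C-I are not bridges since each lies on that cycle.
But removing I—D disconnects I from D; removing J—C disconnects J from C; removing A—F disconnects A from F — these are bridges.

A-F, C-J, D-I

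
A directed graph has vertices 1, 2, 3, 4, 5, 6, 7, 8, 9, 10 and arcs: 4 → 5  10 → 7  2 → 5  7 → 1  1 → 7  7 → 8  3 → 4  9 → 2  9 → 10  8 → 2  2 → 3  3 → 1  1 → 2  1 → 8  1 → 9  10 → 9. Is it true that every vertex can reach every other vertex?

No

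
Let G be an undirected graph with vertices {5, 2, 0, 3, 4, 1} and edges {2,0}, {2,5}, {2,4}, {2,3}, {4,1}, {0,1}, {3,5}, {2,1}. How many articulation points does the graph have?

Removing 2 increases the component count from 1 to 2, so 2 is a cut vertex.
By contrast removing 4 leaves 1 component; it is not a cut vertex. No other vertex is a cut vertex either.

1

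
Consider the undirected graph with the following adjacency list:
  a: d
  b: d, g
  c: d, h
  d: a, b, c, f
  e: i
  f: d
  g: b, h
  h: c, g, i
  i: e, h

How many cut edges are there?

4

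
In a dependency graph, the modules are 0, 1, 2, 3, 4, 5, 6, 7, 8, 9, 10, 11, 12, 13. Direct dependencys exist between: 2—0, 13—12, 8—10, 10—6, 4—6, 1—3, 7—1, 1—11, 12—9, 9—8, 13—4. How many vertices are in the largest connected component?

7

5 is isolated — a component by itself.
Starting from 0 we can reach 0, 2. That is one component of size 2.
Starting from 1 we can reach 1, 3, 7, 11. That is one component of size 4.
Starting from 4 we can reach 4, 6, 8, 9, 10, 12, 13. That is one component of size 7.
The largest has 7 vertices.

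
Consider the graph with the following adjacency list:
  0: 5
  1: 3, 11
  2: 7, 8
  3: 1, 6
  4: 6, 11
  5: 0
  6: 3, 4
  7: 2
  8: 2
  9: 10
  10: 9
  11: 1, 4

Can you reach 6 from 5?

The component containing 5 is {0, 5}, and 6 is not in it.

No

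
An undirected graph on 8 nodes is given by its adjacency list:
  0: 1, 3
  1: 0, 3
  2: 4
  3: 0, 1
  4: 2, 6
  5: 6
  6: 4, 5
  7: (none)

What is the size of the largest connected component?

4

7 is isolated — a component by itself.
Starting from 0 we can reach 0, 1, 3. That is one component of size 3.
Starting from 2 we can reach 2, 4, 5, 6. That is one component of size 4.
The largest has 4 vertices.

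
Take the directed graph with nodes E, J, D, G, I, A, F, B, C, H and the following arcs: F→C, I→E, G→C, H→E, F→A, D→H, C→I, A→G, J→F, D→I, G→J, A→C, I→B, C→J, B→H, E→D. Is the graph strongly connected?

There is no directed path from I to C, so the graph is not strongly connected.

No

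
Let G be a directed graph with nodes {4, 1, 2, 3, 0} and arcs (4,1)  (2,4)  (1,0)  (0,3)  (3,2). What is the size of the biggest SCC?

{0, 1, 2, 3, 4} are all mutually reachable — one SCC of size 5.
The largest has 5 vertices.

5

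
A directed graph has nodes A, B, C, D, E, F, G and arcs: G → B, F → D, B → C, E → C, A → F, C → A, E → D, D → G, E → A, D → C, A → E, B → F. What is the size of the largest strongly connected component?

{A, B, C, D, E, F, G} are all mutually reachable — one SCC of size 7.
The largest has 7 vertices.

7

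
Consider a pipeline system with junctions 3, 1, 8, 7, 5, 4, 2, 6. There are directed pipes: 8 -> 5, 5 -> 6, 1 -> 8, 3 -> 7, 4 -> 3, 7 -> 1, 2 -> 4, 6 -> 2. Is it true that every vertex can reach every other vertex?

Yes

From 2 we can reach every vertex (1, 2, 3, 4, 5, 6, 7, 8), and every vertex can reach 2 (1, 2, 3, 4, 5, 6, 7, 8). So the whole graph is one strongly connected component.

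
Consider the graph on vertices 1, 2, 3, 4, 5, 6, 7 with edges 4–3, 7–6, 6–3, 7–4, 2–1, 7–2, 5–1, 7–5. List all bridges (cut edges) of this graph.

The edges on the cycle 7-2-1-5-7 are not bridges since each lies on that cycle.
Every edge lies on some cycle, so there are no bridges.

none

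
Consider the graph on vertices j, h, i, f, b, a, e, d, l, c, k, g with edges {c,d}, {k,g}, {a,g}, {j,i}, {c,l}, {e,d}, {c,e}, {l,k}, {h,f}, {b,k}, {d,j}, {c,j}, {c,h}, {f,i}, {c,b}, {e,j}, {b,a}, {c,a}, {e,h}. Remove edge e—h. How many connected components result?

e and h are still connected via e-c-h, so the component count stays at 1.

1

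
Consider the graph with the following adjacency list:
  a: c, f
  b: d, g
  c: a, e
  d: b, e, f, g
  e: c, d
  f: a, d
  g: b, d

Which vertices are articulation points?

Removing d increases the component count from 1 to 2, so d is a cut vertex.
By contrast removing a leaves 1 component; it is not a cut vertex. No other vertex is a cut vertex either.

d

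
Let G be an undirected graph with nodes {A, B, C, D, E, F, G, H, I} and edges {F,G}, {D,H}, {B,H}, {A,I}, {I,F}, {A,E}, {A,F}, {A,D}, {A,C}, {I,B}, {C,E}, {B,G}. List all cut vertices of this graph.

Removing A increases the component count from 1 to 2, so A is a cut vertex.
By contrast removing F leaves 1 component; it is not a cut vertex. No other vertex is a cut vertex either.

A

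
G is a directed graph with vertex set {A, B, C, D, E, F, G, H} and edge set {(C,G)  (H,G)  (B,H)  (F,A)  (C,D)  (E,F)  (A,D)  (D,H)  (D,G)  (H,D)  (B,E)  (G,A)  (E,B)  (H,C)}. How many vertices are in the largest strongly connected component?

{A, C, D, G, H} are all mutually reachable — one SCC of size 5.
{B, E} are all mutually reachable — one SCC of size 2.
{F} is an SCC by itself.
The largest has 5 vertices.

5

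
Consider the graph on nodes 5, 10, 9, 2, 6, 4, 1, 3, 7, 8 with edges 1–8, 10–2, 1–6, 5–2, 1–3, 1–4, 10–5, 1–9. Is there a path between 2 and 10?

From 2 we can reach 2, 5, 10, which includes 10.

Yes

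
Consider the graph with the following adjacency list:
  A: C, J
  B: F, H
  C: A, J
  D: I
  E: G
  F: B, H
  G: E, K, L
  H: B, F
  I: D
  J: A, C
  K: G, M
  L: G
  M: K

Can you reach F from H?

From H we can reach B, F, H, which includes F.

Yes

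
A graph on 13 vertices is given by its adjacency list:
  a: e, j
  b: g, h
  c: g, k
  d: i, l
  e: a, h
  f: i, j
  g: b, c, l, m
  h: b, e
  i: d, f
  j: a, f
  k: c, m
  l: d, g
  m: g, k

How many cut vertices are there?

1

Removing g increases the component count from 1 to 2, so g is a cut vertex.
By contrast removing j leaves 1 component; it is not a cut vertex. No other vertex is a cut vertex either.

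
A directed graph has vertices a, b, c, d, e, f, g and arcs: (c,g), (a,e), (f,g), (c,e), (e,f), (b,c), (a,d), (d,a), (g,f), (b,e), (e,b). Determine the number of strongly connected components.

3

{b, c, e} are all mutually reachable — one SCC of size 3.
{a, d} are all mutually reachable — one SCC of size 2.
{f, g} are all mutually reachable — one SCC of size 2.
That gives 3 strongly connected components.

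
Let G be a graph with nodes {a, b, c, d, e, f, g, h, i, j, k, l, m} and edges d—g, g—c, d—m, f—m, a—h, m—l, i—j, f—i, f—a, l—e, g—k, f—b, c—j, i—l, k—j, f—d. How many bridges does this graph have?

4

The edges on the cycle f-d-m-l-i-f are not bridges since each lies on that cycle.
But removing a—h disconnects a from h; removing a—f disconnects a from f; removing f—b disconnects f from b; removing e—l disconnects e from l — these are bridges.
That makes 4 bridges.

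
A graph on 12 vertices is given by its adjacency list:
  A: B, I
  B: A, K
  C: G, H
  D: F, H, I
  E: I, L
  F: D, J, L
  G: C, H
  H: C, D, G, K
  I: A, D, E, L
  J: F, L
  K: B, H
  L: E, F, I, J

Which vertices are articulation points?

Removing H increases the component count from 1 to 2, so H is a cut vertex.
By contrast removing F leaves 1 component; it is not a cut vertex. No other vertex is a cut vertex either.

H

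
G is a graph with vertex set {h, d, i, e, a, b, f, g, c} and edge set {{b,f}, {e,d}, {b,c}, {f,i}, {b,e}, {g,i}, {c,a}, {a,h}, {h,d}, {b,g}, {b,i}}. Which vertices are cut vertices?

b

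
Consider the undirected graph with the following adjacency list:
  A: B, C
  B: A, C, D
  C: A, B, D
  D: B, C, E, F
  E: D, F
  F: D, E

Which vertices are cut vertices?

D

Removing D increases the component count from 1 to 2, so D is a cut vertex.
By contrast removing E leaves 1 component; it is not a cut vertex. No other vertex is a cut vertex either.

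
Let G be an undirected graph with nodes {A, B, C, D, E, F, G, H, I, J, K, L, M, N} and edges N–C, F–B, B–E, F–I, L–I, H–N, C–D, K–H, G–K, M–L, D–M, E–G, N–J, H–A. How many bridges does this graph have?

2

The edges on the cycle F-B-E-G-K-H-N-C-D-M-L-I-F are not bridges since each lies on that cycle.
But removing J–N disconnects J from N; removing A–H disconnects A from H — these are bridges.
That makes 2 bridges.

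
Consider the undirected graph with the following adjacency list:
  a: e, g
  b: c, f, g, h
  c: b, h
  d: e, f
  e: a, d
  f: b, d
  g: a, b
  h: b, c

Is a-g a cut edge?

After removing a-g, the path a-e-d-f-b-g still connects them, so the edge is not a bridge.

No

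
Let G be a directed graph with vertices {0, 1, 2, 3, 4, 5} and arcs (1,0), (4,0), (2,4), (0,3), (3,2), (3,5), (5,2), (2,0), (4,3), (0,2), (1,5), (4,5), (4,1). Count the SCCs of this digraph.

{0, 1, 2, 3, 4, 5} are all mutually reachable — one SCC of size 6.
That gives 1 strongly connected component.

1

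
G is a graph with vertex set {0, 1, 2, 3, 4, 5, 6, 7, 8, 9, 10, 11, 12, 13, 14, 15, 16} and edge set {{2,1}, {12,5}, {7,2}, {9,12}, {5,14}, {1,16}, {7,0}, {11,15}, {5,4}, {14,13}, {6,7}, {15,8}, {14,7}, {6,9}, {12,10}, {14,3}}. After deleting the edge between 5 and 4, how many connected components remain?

Before removal there are 2 components.
5-4 is a bridge — removing it separates 5's side from 4's side.
After removal: 3 components.

3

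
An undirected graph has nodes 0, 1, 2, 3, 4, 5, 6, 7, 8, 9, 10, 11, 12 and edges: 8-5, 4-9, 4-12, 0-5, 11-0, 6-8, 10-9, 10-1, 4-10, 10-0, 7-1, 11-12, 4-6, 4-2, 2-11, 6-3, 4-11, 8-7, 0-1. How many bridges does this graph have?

1

The edges on the cycle 4-2-11-12-4 are not bridges since each lies on that cycle.
But removing 6-3 disconnects 6 from 3 — this is a bridge.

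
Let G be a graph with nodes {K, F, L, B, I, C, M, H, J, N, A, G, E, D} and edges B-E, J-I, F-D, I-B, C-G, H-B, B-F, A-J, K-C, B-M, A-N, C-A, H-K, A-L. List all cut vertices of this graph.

A, B, C, F

Removing A increases the component count from 1 to 3, so A is a cut vertex.
Removing B increases the component count from 1 to 4, so B is a cut vertex.
Removing C increases the component count from 1 to 2, so C is a cut vertex.
Likewise F is a cut vertex.
By contrast removing J leaves 1 component; it is not a cut vertex. No other vertex is a cut vertex either.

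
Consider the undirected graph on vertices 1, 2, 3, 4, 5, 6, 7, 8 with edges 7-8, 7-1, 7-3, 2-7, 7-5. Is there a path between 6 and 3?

The component containing 6 is {6}, and 3 is not in it.

No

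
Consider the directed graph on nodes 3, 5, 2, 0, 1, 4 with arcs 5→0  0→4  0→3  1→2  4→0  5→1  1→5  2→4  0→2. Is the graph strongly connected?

There is no directed path from 4 to 1, so the graph is not strongly connected.

No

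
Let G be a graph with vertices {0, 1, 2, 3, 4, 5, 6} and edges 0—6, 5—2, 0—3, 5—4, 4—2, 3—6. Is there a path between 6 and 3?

From 6 we can reach 0, 3, 6, which includes 3.

Yes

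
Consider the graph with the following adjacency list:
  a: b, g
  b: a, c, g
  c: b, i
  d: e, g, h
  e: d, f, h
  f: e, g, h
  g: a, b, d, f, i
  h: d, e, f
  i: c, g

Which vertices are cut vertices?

g

Removing g increases the component count from 1 to 2, so g is a cut vertex.
By contrast removing h leaves 1 component; it is not a cut vertex. No other vertex is a cut vertex either.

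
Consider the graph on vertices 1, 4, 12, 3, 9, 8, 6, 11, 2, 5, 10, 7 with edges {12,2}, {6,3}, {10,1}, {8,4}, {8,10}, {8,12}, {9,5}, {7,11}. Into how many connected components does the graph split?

4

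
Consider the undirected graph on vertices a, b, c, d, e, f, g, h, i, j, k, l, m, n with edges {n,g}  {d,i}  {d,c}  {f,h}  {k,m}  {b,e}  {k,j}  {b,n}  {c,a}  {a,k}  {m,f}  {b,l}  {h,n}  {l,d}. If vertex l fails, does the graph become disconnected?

Deleting l leaves 1 component (was 1) (its neighbors b, d remain connected to each other), so l is not a cut vertex.

No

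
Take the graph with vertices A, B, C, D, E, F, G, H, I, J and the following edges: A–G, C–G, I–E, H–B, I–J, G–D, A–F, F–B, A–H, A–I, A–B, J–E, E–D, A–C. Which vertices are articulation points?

A

Removing A increases the component count from 1 to 2, so A is a cut vertex.
By contrast removing G leaves 1 component; it is not a cut vertex. No other vertex is a cut vertex either.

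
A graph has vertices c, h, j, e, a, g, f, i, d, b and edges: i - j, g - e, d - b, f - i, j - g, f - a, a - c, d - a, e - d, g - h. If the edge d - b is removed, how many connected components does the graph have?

2

Before removal there is 1 component.
d - b is a bridge — removing it separates d's side from b's side.
After removal: 2 components.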